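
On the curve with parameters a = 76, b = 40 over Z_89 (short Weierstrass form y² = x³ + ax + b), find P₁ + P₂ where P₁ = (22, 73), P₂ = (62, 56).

(22, 73) + (62, 56). λ = (56 - 73)/(62 - 22) ≡ 72/40 mod 89. 40⁻¹ ≡ 69 (mod 89) since 40·69 = 2760 ≡ 1, so λ ≡ 73.
  x = λ² - 22 - 62 = 5329 - 84 ≡ 83; y = λ·(22 - 83) - 73 ≡ 13. → (83, 13)

(83, 13)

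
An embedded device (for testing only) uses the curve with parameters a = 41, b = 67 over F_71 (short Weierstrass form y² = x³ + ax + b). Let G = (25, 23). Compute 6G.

Repeated addition: build up to 6G.
2G: tangent at (25, 23): λ = (3·25² + 41)/(2·23) ≡ 70/46. 46⁻¹ ≡ 17 (mod 71), so λ ≡ 70·17 ≡ 54.
  x = λ² - 25 - 25 = 2916 - 50 ≡ 26; y = λ·(25 - 26) - 23 ≡ 65. → (26, 65)
3G: (26, 65) + (25, 23). λ = (23 - 65)/(25 - 26) ≡ 29/70 mod 71. 70⁻¹ ≡ 70 (mod 71) since 70·70 = 4900 ≡ 1, so λ ≡ 42.
  x = λ² - 26 - 25 = 1764 - 51 ≡ 9; y = λ·(26 - 9) - 65 ≡ 10. → (9, 10)
4G: (9, 10) + (25, 23). λ = (23 - 10)/(25 - 9) ≡ 13/16 mod 71. 16⁻¹ ≡ 40 (mod 71) since 16·40 = 640 ≡ 1, so λ ≡ 23.
  x = λ² - 9 - 25 = 529 - 34 ≡ 69; y = λ·(9 - 69) - 10 ≡ 30. → (69, 30)
5G: (69, 30) + (25, 23). λ = (23 - 30)/(25 - 69) ≡ 64/27 mod 71. 27⁻¹ ≡ 50 (mod 71) since 27·50 = 1350 ≡ 1, so λ ≡ 5.
  x = λ² - 69 - 25 = 25 - 94 ≡ 2; y = λ·(69 - 2) - 30 ≡ 21. → (2, 21)
6G: (2, 21) + (25, 23). λ = (23 - 21)/(25 - 2) ≡ 2/23 mod 71. 23⁻¹ ≡ 34 (mod 71), so λ ≡ 68.
  x = λ² - 2 - 25 = 4624 - 27 ≡ 53; y = λ·(2 - 53) - 21 ≡ 61. → (53, 61)

(53, 61)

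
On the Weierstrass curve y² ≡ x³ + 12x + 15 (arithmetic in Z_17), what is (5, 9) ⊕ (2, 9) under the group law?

(5, 9) + (2, 9). λ = (9 - 9)/(2 - 5) ≡ 0/14 mod 17. 14⁻¹ ≡ 11 (mod 17) since 14·11 = 154 ≡ 1, so λ ≡ 0.
  x = λ² - 5 - 2 = 0 - 7 ≡ 10; y = λ·(5 - 10) - 9 ≡ 8. → (10, 8)

(10, 8)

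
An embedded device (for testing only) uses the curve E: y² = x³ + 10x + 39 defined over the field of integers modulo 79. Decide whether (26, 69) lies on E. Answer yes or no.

y² = 69² ≡ 21; x³ + 10x + 39 = 17875 ≡ 21 (mod 79). 21 = 21.

yes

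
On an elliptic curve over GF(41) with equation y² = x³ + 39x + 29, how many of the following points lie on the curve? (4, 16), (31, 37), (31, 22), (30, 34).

1

(4, 16): 16² ≡ 10, rhs ≡ 3 → off.
(31, 37): 37² ≡ 16, rhs ≡ 33 → off.
(31, 22): 22² ≡ 33, rhs ≡ 33 → on.
(30, 34): 34² ≡ 8, rhs ≡ 32 → off.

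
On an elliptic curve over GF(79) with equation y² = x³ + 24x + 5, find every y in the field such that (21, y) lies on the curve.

x³ + 24x + 5 = 9770 ≡ 53 (mod 79).
53 is a non-residue mod 79; no y exists.

none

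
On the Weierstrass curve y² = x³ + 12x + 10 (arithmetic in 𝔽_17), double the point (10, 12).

tangent at (10, 12): λ = (3·10² + 12)/(2·12) ≡ 6/7. 7⁻¹ ≡ 5 (mod 17), so λ ≡ 6·5 ≡ 13.
  x = λ² - 10 - 10 = 169 - 20 ≡ 13; y = λ·(10 - 13) - 12 ≡ 0. → (13, 0)

(13, 0)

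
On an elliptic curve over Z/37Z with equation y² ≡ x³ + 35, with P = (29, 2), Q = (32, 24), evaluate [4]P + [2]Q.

First 4P:
Double-and-add on 4 = (100)₂. Start with P = (29, 2) for the leading 1-bit.
double: tangent at (29, 2): λ = (3·29² + 0)/(2·2) ≡ 7/4. 4⁻¹ ≡ 28 (mod 37), so λ ≡ 7·28 ≡ 11.
  x = λ² - 29 - 29 = 121 - 58 ≡ 26; y = λ·(29 - 26) - 2 ≡ 31. → (26, 31)
double: tangent at (26, 31): λ = (3·26² + 0)/(2·31) ≡ 30/25. 25⁻¹ ≡ 3 (mod 37) since 25·3 = 75 ≡ 1, so λ ≡ 30·3 ≡ 16.
  x = λ² - 26 - 26 = 256 - 52 ≡ 19; y = λ·(26 - 19) - 31 ≡ 7. → (19, 7)
4P = (19, 7).
Next 2Q:
Repeated addition: build up to 2Q.
2Q: tangent at (32, 24): λ = (3·32² + 0)/(2·24) ≡ 1/11. 11⁻¹ ≡ 27 (mod 37), so λ ≡ 1·27 ≡ 27.
  x = λ² - 32 - 32 = 729 - 64 ≡ 36; y = λ·(32 - 36) - 24 ≡ 16. → (36, 16)
2Q = (36, 16).
Finally 4P + 2Q:
(19, 7) + (36, 16). λ = (16 - 7)/(36 - 19) ≡ 9/17 mod 37. 17⁻¹ ≡ 24 (mod 37), so λ ≡ 31.
  x = λ² - 19 - 36 = 961 - 55 ≡ 18; y = λ·(19 - 18) - 7 ≡ 24. → (18, 24)

(18, 24)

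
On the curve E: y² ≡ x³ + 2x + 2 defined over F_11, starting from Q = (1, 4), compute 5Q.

Double-and-add on 5 = (101)₂. Start with Q = (1, 4) for the leading 1-bit.
double: tangent at (1, 4): λ = (3·1² + 2)/(2·4) ≡ 5/8. 8⁻¹ ≡ 7 (mod 11) since 8·7 = 56 ≡ 1, so λ ≡ 5·7 ≡ 2.
  x = λ² - 1 - 1 = 4 - 2 ≡ 2; y = λ·(1 - 2) - 4 ≡ 5. → (2, 5)
double: tangent at (2, 5): λ = (3·2² + 2)/(2·5) ≡ 3/10. 10⁻¹ ≡ 10 (mod 11), so λ ≡ 3·10 ≡ 8.
  x = λ² - 2 - 2 = 64 - 4 ≡ 5; y = λ·(2 - 5) - 5 ≡ 4. → (5, 4)
add Q: (5, 4) + (1, 4). λ = (4 - 4)/(1 - 5) ≡ 0/7 mod 11. 7⁻¹ ≡ 8 (mod 11), so λ ≡ 0.
  x = λ² - 5 - 1 = 0 - 6 ≡ 5; y = λ·(5 - 5) - 4 ≡ 7. → (5, 7)

(5, 7)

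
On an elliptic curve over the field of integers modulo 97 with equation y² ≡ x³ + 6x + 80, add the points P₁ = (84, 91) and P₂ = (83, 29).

(84, 91) + (83, 29). λ = (29 - 91)/(83 - 84) ≡ 35/96 mod 97. 96⁻¹ ≡ 96 (mod 97), so λ ≡ 62.
  x = λ² - 84 - 83 = 3844 - 167 ≡ 88; y = λ·(84 - 88) - 91 ≡ 49. → (88, 49)

(88, 49)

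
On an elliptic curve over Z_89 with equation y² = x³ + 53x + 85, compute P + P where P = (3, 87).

tangent at (3, 87): λ = (3·3² + 53)/(2·87) ≡ 80/85. 85⁻¹ ≡ 22 (mod 89), so λ ≡ 80·22 ≡ 69.
  x = λ² - 3 - 3 = 4761 - 6 ≡ 38; y = λ·(3 - 38) - 87 ≡ 79. → (38, 79)

(38, 79)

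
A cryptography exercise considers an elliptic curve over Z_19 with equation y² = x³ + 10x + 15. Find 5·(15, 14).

(18, 2)

Write G = (15, 14).
Double-and-add on 5 = (101)₂. Start with G = (15, 14) for the leading 1-bit.
double: tangent at (15, 14): λ = (3·15² + 10)/(2·14) ≡ 1/9. 9⁻¹ ≡ 17 (mod 19), so λ ≡ 1·17 ≡ 17.
  x = λ² - 15 - 15 = 289 - 30 ≡ 12; y = λ·(15 - 12) - 14 ≡ 18. → (12, 18)
double: tangent at (12, 18): λ = (3·12² + 10)/(2·18) ≡ 5/17. 17⁻¹ ≡ 9 (mod 19), so λ ≡ 5·9 ≡ 7.
  x = λ² - 12 - 12 = 49 - 24 ≡ 6; y = λ·(12 - 6) - 18 ≡ 5. → (6, 5)
add G: (6, 5) + (15, 14). λ = (14 - 5)/(15 - 6) ≡ 9/9 mod 19. 9⁻¹ ≡ 17 (mod 19), so λ ≡ 1.
  x = λ² - 6 - 15 = 1 - 21 ≡ 18; y = λ·(6 - 18) - 5 ≡ 2. → (18, 2)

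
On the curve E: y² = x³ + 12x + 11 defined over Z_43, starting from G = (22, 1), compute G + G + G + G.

(15, 30)

Double-and-add on 4 = (100)₂. Start with G = (22, 1) for the leading 1-bit.
double: tangent at (22, 1): λ = (3·22² + 12)/(2·1) ≡ 2/2. 2⁻¹ ≡ 22 (mod 43), so λ ≡ 2·22 ≡ 1.
  x = λ² - 22 - 22 = 1 - 44 ≡ 0; y = λ·(22 - 0) - 1 ≡ 21. → (0, 21)
double: tangent at (0, 21): λ = (3·0² + 12)/(2·21) ≡ 12/42. 42⁻¹ ≡ 42 (mod 43) since 42·42 = 1764 ≡ 1, so λ ≡ 12·42 ≡ 31.
  x = λ² - 0 - 0 = 961 - 0 ≡ 15; y = λ·(0 - 15) - 21 ≡ 30. → (15, 30)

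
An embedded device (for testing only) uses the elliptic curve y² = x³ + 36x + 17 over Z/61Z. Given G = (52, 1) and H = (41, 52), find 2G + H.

First 2G:
Repeated addition: build up to 2G.
2G: tangent at (52, 1): λ = (3·52² + 36)/(2·1) ≡ 35/2. 2⁻¹ ≡ 31 (mod 61) since 2·31 = 62 ≡ 1, so λ ≡ 35·31 ≡ 48.
  x = λ² - 52 - 52 = 2304 - 104 ≡ 4; y = λ·(52 - 4) - 1 ≡ 46. → (4, 46)
2G = (4, 46).
Finally 2G + H:
(4, 46) + (41, 52). λ = (52 - 46)/(41 - 4) ≡ 6/37 mod 61. 37⁻¹ ≡ 33 (mod 61) since 37·33 = 1221 ≡ 1, so λ ≡ 15.
  x = λ² - 4 - 41 = 225 - 45 ≡ 58; y = λ·(4 - 58) - 46 ≡ 59. → (58, 59)

(58, 59)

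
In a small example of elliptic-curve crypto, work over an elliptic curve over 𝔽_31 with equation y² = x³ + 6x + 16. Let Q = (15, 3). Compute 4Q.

Repeated addition: build up to 4Q.
2Q: tangent at (15, 3): λ = (3·15² + 6)/(2·3) ≡ 30/6. 6⁻¹ ≡ 26 (mod 31), so λ ≡ 30·26 ≡ 5.
  x = λ² - 15 - 15 = 25 - 30 ≡ 26; y = λ·(15 - 26) - 3 ≡ 4. → (26, 4)
3Q: (26, 4) + (15, 3). λ = (3 - 4)/(15 - 26) ≡ 30/20 mod 31. 20⁻¹ ≡ 14 (mod 31) since 20·14 = 280 ≡ 1, so λ ≡ 17.
  x = λ² - 26 - 15 = 289 - 41 ≡ 0; y = λ·(26 - 0) - 4 ≡ 4. → (0, 4)
4Q: (0, 4) + (15, 3). λ = (3 - 4)/(15 - 0) ≡ 30/15 mod 31. 15⁻¹ ≡ 29 (mod 31), so λ ≡ 2.
  x = λ² - 0 - 15 = 4 - 15 ≡ 20; y = λ·(0 - 20) - 4 ≡ 18. → (20, 18)

(20, 18)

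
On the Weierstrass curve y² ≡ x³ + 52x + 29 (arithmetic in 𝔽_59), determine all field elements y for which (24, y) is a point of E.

none

x³ + 52x + 29 = 15101 ≡ 56 (mod 59).
56 is a non-residue mod 59; no y exists.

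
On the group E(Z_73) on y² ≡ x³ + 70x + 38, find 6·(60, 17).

(65, 39)

Write G = (60, 17).
Repeated addition: build up to 6G.
2G: tangent at (60, 17): λ = (3·60² + 70)/(2·17) ≡ 66/34. 34⁻¹ ≡ 58 (mod 73), so λ ≡ 66·58 ≡ 32.
  x = λ² - 60 - 60 = 1024 - 120 ≡ 28; y = λ·(60 - 28) - 17 ≡ 58. → (28, 58)
3G: (28, 58) + (60, 17). λ = (17 - 58)/(60 - 28) ≡ 32/32 mod 73. 32⁻¹ ≡ 16 (mod 73) since 32·16 = 512 ≡ 1, so λ ≡ 1.
  x = λ² - 28 - 60 = 1 - 88 ≡ 59; y = λ·(28 - 59) - 58 ≡ 57. → (59, 57)
4G: (59, 57) + (60, 17). λ = (17 - 57)/(60 - 59) ≡ 33/1 mod 73. 1⁻¹ ≡ 1 (mod 73), so λ ≡ 33.
  x = λ² - 59 - 60 = 1089 - 119 ≡ 21; y = λ·(59 - 21) - 57 ≡ 29. → (21, 29)
5G: (21, 29) + (60, 17). λ = (17 - 29)/(60 - 21) ≡ 61/39 mod 73. 39⁻¹ ≡ 15 (mod 73) since 39·15 = 585 ≡ 1, so λ ≡ 39.
  x = λ² - 21 - 60 = 1521 - 81 ≡ 53; y = λ·(21 - 53) - 29 ≡ 37. → (53, 37)
6G: (53, 37) + (60, 17). λ = (17 - 37)/(60 - 53) ≡ 53/7 mod 73. 7⁻¹ ≡ 21 (mod 73) since 7·21 = 147 ≡ 1, so λ ≡ 18.
  x = λ² - 53 - 60 = 324 - 113 ≡ 65; y = λ·(53 - 65) - 37 ≡ 39. → (65, 39)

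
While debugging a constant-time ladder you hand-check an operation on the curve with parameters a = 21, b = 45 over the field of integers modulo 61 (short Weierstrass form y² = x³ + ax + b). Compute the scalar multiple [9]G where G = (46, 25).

(37, 28)

Repeated addition: build up to 9G.
2G: tangent at (46, 25): λ = (3·46² + 21)/(2·25) ≡ 25/50. 50⁻¹ ≡ 11 (mod 61), so λ ≡ 25·11 ≡ 31.
  x = λ² - 46 - 46 = 961 - 92 ≡ 15; y = λ·(46 - 15) - 25 ≡ 21. → (15, 21)
3G: (15, 21) + (46, 25). λ = (25 - 21)/(46 - 15) ≡ 4/31 mod 61. 31⁻¹ ≡ 2 (mod 61), so λ ≡ 8.
  x = λ² - 15 - 46 = 64 - 61 ≡ 3; y = λ·(15 - 3) - 21 ≡ 14. → (3, 14)
4G: (3, 14) + (46, 25). λ = (25 - 14)/(46 - 3) ≡ 11/43 mod 61. 43⁻¹ ≡ 44 (mod 61) since 43·44 = 1892 ≡ 1, so λ ≡ 57.
  x = λ² - 3 - 46 = 3249 - 49 ≡ 28; y = λ·(3 - 28) - 14 ≡ 25. → (28, 25)
5G: (28, 25) + (46, 25). λ = (25 - 25)/(46 - 28) ≡ 0/18 mod 61. 18⁻¹ ≡ 17 (mod 61), so λ ≡ 0.
  x = λ² - 28 - 46 = 0 - 74 ≡ 48; y = λ·(28 - 48) - 25 ≡ 36. → (48, 36)
6G: (48, 36) + (46, 25). λ = (25 - 36)/(46 - 48) ≡ 50/59 mod 61. 59⁻¹ ≡ 30 (mod 61), so λ ≡ 36.
  x = λ² - 48 - 46 = 1296 - 94 ≡ 43; y = λ·(48 - 43) - 36 ≡ 22. → (43, 22)
7G: (43, 22) + (46, 25). λ = (25 - 22)/(46 - 43) ≡ 3/3 mod 61. 3⁻¹ ≡ 41 (mod 61), so λ ≡ 1.
  x = λ² - 43 - 46 = 1 - 89 ≡ 34; y = λ·(43 - 34) - 22 ≡ 48. → (34, 48)
8G: (34, 48) + (46, 25). λ = (25 - 48)/(46 - 34) ≡ 38/12 mod 61. 12⁻¹ ≡ 56 (mod 61) since 12·56 = 672 ≡ 1, so λ ≡ 54.
  x = λ² - 34 - 46 = 2916 - 80 ≡ 30; y = λ·(34 - 30) - 48 ≡ 46. → (30, 46)
9G: (30, 46) + (46, 25). λ = (25 - 46)/(46 - 30) ≡ 40/16 mod 61. 16⁻¹ ≡ 42 (mod 61) since 16·42 = 672 ≡ 1, so λ ≡ 33.
  x = λ² - 30 - 46 = 1089 - 76 ≡ 37; y = λ·(30 - 37) - 46 ≡ 28. → (37, 28)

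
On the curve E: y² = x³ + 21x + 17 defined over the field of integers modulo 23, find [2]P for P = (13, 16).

(22, 8)

tangent at (13, 16): λ = (3·13² + 21)/(2·16) ≡ 22/9. 9⁻¹ ≡ 18 (mod 23) since 9·18 = 162 ≡ 1, so λ ≡ 22·18 ≡ 5.
  x = λ² - 13 - 13 = 25 - 26 ≡ 22; y = λ·(13 - 22) - 16 ≡ 8. → (22, 8)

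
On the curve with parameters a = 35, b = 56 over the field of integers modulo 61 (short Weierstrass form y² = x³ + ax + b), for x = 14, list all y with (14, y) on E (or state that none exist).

x³ + 35x + 56 = 3290 ≡ 57 (mod 61).
Square roots of 57 mod 61: 22 and 39 (since 22² = 484 ≡ 57).

22, 39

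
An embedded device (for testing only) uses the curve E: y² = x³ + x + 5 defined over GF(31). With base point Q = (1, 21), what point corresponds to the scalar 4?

Double-and-add on 4 = (100)₂. Start with Q = (1, 21) for the leading 1-bit.
double: tangent at (1, 21): λ = (3·1² + 1)/(2·21) ≡ 4/11. 11⁻¹ ≡ 17 (mod 31), so λ ≡ 4·17 ≡ 6.
  x = λ² - 1 - 1 = 36 - 2 ≡ 3; y = λ·(1 - 3) - 21 ≡ 29. → (3, 29)
double: tangent at (3, 29): λ = (3·3² + 1)/(2·29) ≡ 28/27. 27⁻¹ ≡ 23 (mod 31) since 27·23 = 621 ≡ 1, so λ ≡ 28·23 ≡ 24.
  x = λ² - 3 - 3 = 576 - 6 ≡ 12; y = λ·(3 - 12) - 29 ≡ 3. → (12, 3)

(12, 3)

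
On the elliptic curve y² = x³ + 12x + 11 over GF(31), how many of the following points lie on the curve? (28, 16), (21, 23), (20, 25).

(28, 16): 16² ≡ 8, rhs ≡ 10 → off.
(21, 23): 23² ≡ 2, rhs ≡ 7 → off.
(20, 25): 25² ≡ 5, rhs ≡ 5 → on.

1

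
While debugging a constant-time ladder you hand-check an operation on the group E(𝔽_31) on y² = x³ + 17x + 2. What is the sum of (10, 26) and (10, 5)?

O

The two points share x = 10 and their y-coordinates satisfy 26 + 5 ≡ 0 (mod 31), so they are inverses. Their sum is ∞.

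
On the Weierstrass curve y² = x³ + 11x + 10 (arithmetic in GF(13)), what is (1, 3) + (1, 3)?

tangent at (1, 3): λ = (3·1² + 11)/(2·3) ≡ 1/6. 6⁻¹ ≡ 11 (mod 13) since 6·11 = 66 ≡ 1, so λ ≡ 1·11 ≡ 11.
  x = λ² - 1 - 1 = 121 - 2 ≡ 2; y = λ·(1 - 2) - 3 ≡ 12. → (2, 12)

(2, 12)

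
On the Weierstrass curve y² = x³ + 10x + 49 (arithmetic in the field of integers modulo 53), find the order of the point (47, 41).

2P: tangent at (47, 41): λ = (3·47² + 10)/(2·41) ≡ 12/29. 29⁻¹ ≡ 11 (mod 53) since 29·11 = 319 ≡ 1, so λ ≡ 12·11 ≡ 26.
  x = λ² - 47 - 47 = 676 - 94 ≡ 52; y = λ·(47 - 52) - 41 ≡ 41. → (52, 41)
3P: (52, 41) + (47, 41). λ = (41 - 41)/(47 - 52) ≡ 0/48 mod 53. 48⁻¹ ≡ 21 (mod 53), so λ ≡ 0.
  x = λ² - 52 - 47 = 0 - 99 ≡ 7; y = λ·(52 - 7) - 41 ≡ 12. → (7, 12)
4P: (7, 12) + (47, 41). λ = (41 - 12)/(47 - 7) ≡ 29/40 mod 53. 40⁻¹ ≡ 4 (mod 53), so λ ≡ 10.
  x = λ² - 7 - 47 = 100 - 54 ≡ 46; y = λ·(7 - 46) - 12 ≡ 22. → (46, 22)
5P: (46, 22) + (47, 41). λ = (41 - 22)/(47 - 46) ≡ 19/1 mod 53. 1⁻¹ ≡ 1 (mod 53) since 1·1 = 1 ≡ 1, so λ ≡ 19.
  x = λ² - 46 - 47 = 361 - 93 ≡ 3; y = λ·(46 - 3) - 22 ≡ 0. → (3, 0)
6P: (3, 0) + (47, 41). λ = (41 - 0)/(47 - 3) ≡ 41/44 mod 53. 44⁻¹ ≡ 47 (mod 53), so λ ≡ 19.
  x = λ² - 3 - 47 = 361 - 50 ≡ 46; y = λ·(3 - 46) - 0 ≡ 31. → (46, 31)
7P: (46, 31) + (47, 41). λ = (41 - 31)/(47 - 46) ≡ 10/1 mod 53. 1⁻¹ ≡ 1 (mod 53) since 1·1 = 1 ≡ 1, so λ ≡ 10.
  x = λ² - 46 - 47 = 100 - 93 ≡ 7; y = λ·(46 - 7) - 31 ≡ 41. → (7, 41)
8P: (7, 41) + (47, 41). λ = (41 - 41)/(47 - 7) ≡ 0/40 mod 53. 40⁻¹ ≡ 4 (mod 53), so λ ≡ 0.
  x = λ² - 7 - 47 = 0 - 54 ≡ 52; y = λ·(7 - 52) - 41 ≡ 12. → (52, 12)
9P: (52, 12) + (47, 41). λ = (41 - 12)/(47 - 52) ≡ 29/48 mod 53. 48⁻¹ ≡ 21 (mod 53) since 48·21 = 1008 ≡ 1, so λ ≡ 26.
  x = λ² - 52 - 47 = 676 - 99 ≡ 47; y = λ·(52 - 47) - 12 ≡ 12. → (47, 12)
10P: (47, 12) + (47, 41): same x and y₁ ≡ -y₂, so the sum is the point at infinity.
10P = the point at infinity, so the order is 10.

10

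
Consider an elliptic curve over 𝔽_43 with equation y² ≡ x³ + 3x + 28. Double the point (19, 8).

(9, 15)

tangent at (19, 8): λ = (3·19² + 3)/(2·8) ≡ 11/16. 16⁻¹ ≡ 35 (mod 43), so λ ≡ 11·35 ≡ 41.
  x = λ² - 19 - 19 = 1681 - 38 ≡ 9; y = λ·(19 - 9) - 8 ≡ 15. → (9, 15)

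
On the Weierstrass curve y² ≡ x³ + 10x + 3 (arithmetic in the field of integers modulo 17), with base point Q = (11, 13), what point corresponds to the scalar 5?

(15, 14)

Repeated addition: build up to 5Q.
2Q: tangent at (11, 13): λ = (3·11² + 10)/(2·13) ≡ 16/9. 9⁻¹ ≡ 2 (mod 17), so λ ≡ 16·2 ≡ 15.
  x = λ² - 11 - 11 = 225 - 22 ≡ 16; y = λ·(11 - 16) - 13 ≡ 14. → (16, 14)
3Q: (16, 14) + (11, 13). λ = (13 - 14)/(11 - 16) ≡ 16/12 mod 17. 12⁻¹ ≡ 10 (mod 17) since 12·10 = 120 ≡ 1, so λ ≡ 7.
  x = λ² - 16 - 11 = 49 - 27 ≡ 5; y = λ·(16 - 5) - 14 ≡ 12. → (5, 12)
4Q: (5, 12) + (11, 13). λ = (13 - 12)/(11 - 5) ≡ 1/6 mod 17. 6⁻¹ ≡ 3 (mod 17), so λ ≡ 3.
  x = λ² - 5 - 11 = 9 - 16 ≡ 10; y = λ·(5 - 10) - 12 ≡ 7. → (10, 7)
5Q: (10, 7) + (11, 13). λ = (13 - 7)/(11 - 10) ≡ 6/1 mod 17. 1⁻¹ ≡ 1 (mod 17), so λ ≡ 6.
  x = λ² - 10 - 11 = 36 - 21 ≡ 15; y = λ·(10 - 15) - 7 ≡ 14. → (15, 14)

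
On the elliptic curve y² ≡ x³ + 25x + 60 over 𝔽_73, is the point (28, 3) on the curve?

yes

y² = 3² ≡ 9; x³ + 25x + 60 = 22712 ≡ 9 (mod 73). 9 = 9.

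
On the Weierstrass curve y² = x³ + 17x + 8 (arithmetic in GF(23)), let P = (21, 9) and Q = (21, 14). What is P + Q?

O

The two points share x = 21 and their y-coordinates satisfy 9 + 14 ≡ 0 (mod 23), so they are inverses. Their sum is ∞.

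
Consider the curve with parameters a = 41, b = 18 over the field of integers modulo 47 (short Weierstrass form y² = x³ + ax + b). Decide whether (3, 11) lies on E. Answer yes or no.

yes

y² = 11² ≡ 27; x³ + 41x + 18 = 168 ≡ 27 (mod 47). 27 = 27.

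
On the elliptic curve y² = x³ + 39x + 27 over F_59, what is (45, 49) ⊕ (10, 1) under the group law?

(8, 54)

(45, 49) + (10, 1). λ = (1 - 49)/(10 - 45) ≡ 11/24 mod 59. 24⁻¹ ≡ 32 (mod 59), so λ ≡ 57.
  x = λ² - 45 - 10 = 3249 - 55 ≡ 8; y = λ·(45 - 8) - 49 ≡ 54. → (8, 54)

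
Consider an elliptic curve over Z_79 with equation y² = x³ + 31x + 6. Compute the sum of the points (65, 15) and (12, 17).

(38, 60)

(65, 15) + (12, 17). λ = (17 - 15)/(12 - 65) ≡ 2/26 mod 79. 26⁻¹ ≡ 76 (mod 79), so λ ≡ 73.
  x = λ² - 65 - 12 = 5329 - 77 ≡ 38; y = λ·(65 - 38) - 15 ≡ 60. → (38, 60)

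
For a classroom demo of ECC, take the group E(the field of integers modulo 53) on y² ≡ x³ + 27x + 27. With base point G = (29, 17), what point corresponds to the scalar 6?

(23, 25)

Repeated addition: build up to 6G.
2G: tangent at (29, 17): λ = (3·29² + 27)/(2·17) ≡ 6/34. 34⁻¹ ≡ 39 (mod 53), so λ ≡ 6·39 ≡ 22.
  x = λ² - 29 - 29 = 484 - 58 ≡ 2; y = λ·(29 - 2) - 17 ≡ 47. → (2, 47)
3G: (2, 47) + (29, 17). λ = (17 - 47)/(29 - 2) ≡ 23/27 mod 53. 27⁻¹ ≡ 2 (mod 53) since 27·2 = 54 ≡ 1, so λ ≡ 46.
  x = λ² - 2 - 29 = 2116 - 31 ≡ 18; y = λ·(2 - 18) - 47 ≡ 12. → (18, 12)
4G: (18, 12) + (29, 17). λ = (17 - 12)/(29 - 18) ≡ 5/11 mod 53. 11⁻¹ ≡ 29 (mod 53) since 11·29 = 319 ≡ 1, so λ ≡ 39.
  x = λ² - 18 - 29 = 1521 - 47 ≡ 43; y = λ·(18 - 43) - 12 ≡ 20. → (43, 20)
5G: (43, 20) + (29, 17). λ = (17 - 20)/(29 - 43) ≡ 50/39 mod 53. 39⁻¹ ≡ 34 (mod 53) since 39·34 = 1326 ≡ 1, so λ ≡ 4.
  x = λ² - 43 - 29 = 16 - 72 ≡ 50; y = λ·(43 - 50) - 20 ≡ 5. → (50, 5)
6G: (50, 5) + (29, 17). λ = (17 - 5)/(29 - 50) ≡ 12/32 mod 53. 32⁻¹ ≡ 5 (mod 53) since 32·5 = 160 ≡ 1, so λ ≡ 7.
  x = λ² - 50 - 29 = 49 - 79 ≡ 23; y = λ·(50 - 23) - 5 ≡ 25. → (23, 25)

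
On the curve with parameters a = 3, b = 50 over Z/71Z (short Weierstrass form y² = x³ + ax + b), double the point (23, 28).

tangent at (23, 28): λ = (3·23² + 3)/(2·28) ≡ 28/56. 56⁻¹ ≡ 52 (mod 71), so λ ≡ 28·52 ≡ 36.
  x = λ² - 23 - 23 = 1296 - 46 ≡ 43; y = λ·(23 - 43) - 28 ≡ 33. → (43, 33)

(43, 33)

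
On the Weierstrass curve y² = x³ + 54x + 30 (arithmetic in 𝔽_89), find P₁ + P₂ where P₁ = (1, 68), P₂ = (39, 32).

(7, 22)

(1, 68) + (39, 32). λ = (32 - 68)/(39 - 1) ≡ 53/38 mod 89. 38⁻¹ ≡ 82 (mod 89), so λ ≡ 74.
  x = λ² - 1 - 39 = 5476 - 40 ≡ 7; y = λ·(1 - 7) - 68 ≡ 22. → (7, 22)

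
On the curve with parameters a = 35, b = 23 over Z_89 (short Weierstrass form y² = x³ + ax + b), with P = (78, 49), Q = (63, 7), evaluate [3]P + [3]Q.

First 3P:
Repeated addition: build up to 3P.
2P: tangent at (78, 49): λ = (3·78² + 35)/(2·49) ≡ 42/9. 9⁻¹ ≡ 10 (mod 89) since 9·10 = 90 ≡ 1, so λ ≡ 42·10 ≡ 64.
  x = λ² - 78 - 78 = 4096 - 156 ≡ 24; y = λ·(78 - 24) - 49 ≡ 25. → (24, 25)
3P: (24, 25) + (78, 49). λ = (49 - 25)/(78 - 24) ≡ 24/54 mod 89. 54⁻¹ ≡ 61 (mod 89), so λ ≡ 40.
  x = λ² - 24 - 78 = 1600 - 102 ≡ 74; y = λ·(24 - 74) - 25 ≡ 22. → (74, 22)
3P = (74, 22).
Next 3Q:
Repeated addition: build up to 3Q.
2Q: tangent at (63, 7): λ = (3·63² + 35)/(2·7) ≡ 16/14. 14⁻¹ ≡ 70 (mod 89) since 14·70 = 980 ≡ 1, so λ ≡ 16·70 ≡ 52.
  x = λ² - 63 - 63 = 2704 - 126 ≡ 86; y = λ·(63 - 86) - 7 ≡ 43. → (86, 43)
3Q: (86, 43) + (63, 7). λ = (7 - 43)/(63 - 86) ≡ 53/66 mod 89. 66⁻¹ ≡ 58 (mod 89), so λ ≡ 48.
  x = λ² - 86 - 63 = 2304 - 149 ≡ 19; y = λ·(86 - 19) - 43 ≡ 58. → (19, 58)
3Q = (19, 58).
Finally 3P + 3Q:
(74, 22) + (19, 58). λ = (58 - 22)/(19 - 74) ≡ 36/34 mod 89. 34⁻¹ ≡ 55 (mod 89), so λ ≡ 22.
  x = λ² - 74 - 19 = 484 - 93 ≡ 35; y = λ·(74 - 35) - 22 ≡ 35. → (35, 35)

(35, 35)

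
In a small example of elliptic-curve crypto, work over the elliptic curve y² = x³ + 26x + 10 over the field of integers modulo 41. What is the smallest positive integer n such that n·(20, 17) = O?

7

2P: tangent at (20, 17): λ = (3·20² + 26)/(2·17) ≡ 37/34. 34⁻¹ ≡ 35 (mod 41) since 34·35 = 1190 ≡ 1, so λ ≡ 37·35 ≡ 24.
  x = λ² - 20 - 20 = 576 - 40 ≡ 3; y = λ·(20 - 3) - 17 ≡ 22. → (3, 22)
3P: (3, 22) + (20, 17). λ = (17 - 22)/(20 - 3) ≡ 36/17 mod 41. 17⁻¹ ≡ 29 (mod 41) since 17·29 = 493 ≡ 1, so λ ≡ 19.
  x = λ² - 3 - 20 = 361 - 23 ≡ 10; y = λ·(3 - 10) - 22 ≡ 9. → (10, 9)
4P: (10, 9) + (20, 17). λ = (17 - 9)/(20 - 10) ≡ 8/10 mod 41. 10⁻¹ ≡ 37 (mod 41), so λ ≡ 9.
  x = λ² - 10 - 20 = 81 - 30 ≡ 10; y = λ·(10 - 10) - 9 ≡ 32. → (10, 32)
5P: (10, 32) + (20, 17). λ = (17 - 32)/(20 - 10) ≡ 26/10 mod 41. 10⁻¹ ≡ 37 (mod 41) since 10·37 = 370 ≡ 1, so λ ≡ 19.
  x = λ² - 10 - 20 = 361 - 30 ≡ 3; y = λ·(10 - 3) - 32 ≡ 19. → (3, 19)
6P: (3, 19) + (20, 17). λ = (17 - 19)/(20 - 3) ≡ 39/17 mod 41. 17⁻¹ ≡ 29 (mod 41), so λ ≡ 24.
  x = λ² - 3 - 20 = 576 - 23 ≡ 20; y = λ·(3 - 20) - 19 ≡ 24. → (20, 24)
7P: (20, 24) + (20, 17): same x and y₁ ≡ -y₂, so the sum is O.
7P = O, so the order is 7.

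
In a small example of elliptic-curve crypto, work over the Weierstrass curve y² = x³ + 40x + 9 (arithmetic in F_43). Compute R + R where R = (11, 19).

(2, 21)

tangent at (11, 19): λ = (3·11² + 40)/(2·19) ≡ 16/38. 38⁻¹ ≡ 17 (mod 43), so λ ≡ 16·17 ≡ 14.
  x = λ² - 11 - 11 = 196 - 22 ≡ 2; y = λ·(11 - 2) - 19 ≡ 21. → (2, 21)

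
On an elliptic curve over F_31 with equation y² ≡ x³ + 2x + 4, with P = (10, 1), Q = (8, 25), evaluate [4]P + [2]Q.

(4, 18)

First 4P:
Double-and-add on 4 = (100)₂. Start with P = (10, 1) for the leading 1-bit.
double: tangent at (10, 1): λ = (3·10² + 2)/(2·1) ≡ 23/2. 2⁻¹ ≡ 16 (mod 31), so λ ≡ 23·16 ≡ 27.
  x = λ² - 10 - 10 = 729 - 20 ≡ 27; y = λ·(10 - 27) - 1 ≡ 5. → (27, 5)
double: tangent at (27, 5): λ = (3·27² + 2)/(2·5) ≡ 19/10. 10⁻¹ ≡ 28 (mod 31), so λ ≡ 19·28 ≡ 5.
  x = λ² - 27 - 27 = 25 - 54 ≡ 2; y = λ·(27 - 2) - 5 ≡ 27. → (2, 27)
4P = (2, 27).
Next 2Q:
Repeated addition: build up to 2Q.
2Q: tangent at (8, 25): λ = (3·8² + 2)/(2·25) ≡ 8/19. 19⁻¹ ≡ 18 (mod 31), so λ ≡ 8·18 ≡ 20.
  x = λ² - 8 - 8 = 400 - 16 ≡ 12; y = λ·(8 - 12) - 25 ≡ 19. → (12, 19)
2Q = (12, 19).
Finally 4P + 2Q:
(2, 27) + (12, 19). λ = (19 - 27)/(12 - 2) ≡ 23/10 mod 31. 10⁻¹ ≡ 28 (mod 31) since 10·28 = 280 ≡ 1, so λ ≡ 24.
  x = λ² - 2 - 12 = 576 - 14 ≡ 4; y = λ·(2 - 4) - 27 ≡ 18. → (4, 18)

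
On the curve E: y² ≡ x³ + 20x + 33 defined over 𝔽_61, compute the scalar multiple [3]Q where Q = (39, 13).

Repeated addition: build up to 3Q.
2Q: tangent at (39, 13): λ = (3·39² + 20)/(2·13) ≡ 8/26. 26⁻¹ ≡ 54 (mod 61) since 26·54 = 1404 ≡ 1, so λ ≡ 8·54 ≡ 5.
  x = λ² - 39 - 39 = 25 - 78 ≡ 8; y = λ·(39 - 8) - 13 ≡ 20. → (8, 20)
3Q: (8, 20) + (39, 13). λ = (13 - 20)/(39 - 8) ≡ 54/31 mod 61. 31⁻¹ ≡ 2 (mod 61), so λ ≡ 47.
  x = λ² - 8 - 39 = 2209 - 47 ≡ 27; y = λ·(8 - 27) - 20 ≡ 2. → (27, 2)

(27, 2)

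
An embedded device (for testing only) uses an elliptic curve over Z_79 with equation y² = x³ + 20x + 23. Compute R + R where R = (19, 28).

tangent at (19, 28): λ = (3·19² + 20)/(2·28) ≡ 76/56. 56⁻¹ ≡ 24 (mod 79), so λ ≡ 76·24 ≡ 7.
  x = λ² - 19 - 19 = 49 - 38 ≡ 11; y = λ·(19 - 11) - 28 ≡ 28. → (11, 28)

(11, 28)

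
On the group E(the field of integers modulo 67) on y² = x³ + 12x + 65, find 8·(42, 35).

(42, 35)

Write G = (42, 35).
Repeated addition: build up to 8G.
2G: tangent at (42, 35): λ = (3·42² + 12)/(2·35) ≡ 11/3. 3⁻¹ ≡ 45 (mod 67), so λ ≡ 11·45 ≡ 26.
  x = λ² - 42 - 42 = 676 - 84 ≡ 56; y = λ·(42 - 56) - 35 ≡ 3. → (56, 3)
3G: (56, 3) + (42, 35). λ = (35 - 3)/(42 - 56) ≡ 32/53 mod 67. 53⁻¹ ≡ 43 (mod 67), so λ ≡ 36.
  x = λ² - 56 - 42 = 1296 - 98 ≡ 59; y = λ·(56 - 59) - 3 ≡ 23. → (59, 23)
4G: (59, 23) + (42, 35). λ = (35 - 23)/(42 - 59) ≡ 12/50 mod 67. 50⁻¹ ≡ 63 (mod 67) since 50·63 = 3150 ≡ 1, so λ ≡ 19.
  x = λ² - 59 - 42 = 361 - 101 ≡ 59; y = λ·(59 - 59) - 23 ≡ 44. → (59, 44)
5G: (59, 44) + (42, 35). λ = (35 - 44)/(42 - 59) ≡ 58/50 mod 67. 50⁻¹ ≡ 63 (mod 67) since 50·63 = 3150 ≡ 1, so λ ≡ 36.
  x = λ² - 59 - 42 = 1296 - 101 ≡ 56; y = λ·(59 - 56) - 44 ≡ 64. → (56, 64)
6G: (56, 64) + (42, 35). λ = (35 - 64)/(42 - 56) ≡ 38/53 mod 67. 53⁻¹ ≡ 43 (mod 67), so λ ≡ 26.
  x = λ² - 56 - 42 = 676 - 98 ≡ 42; y = λ·(56 - 42) - 64 ≡ 32. → (42, 32)
7G: (42, 32) + (42, 35): same x and y₁ ≡ -y₂, so the sum is O.
8G: O + (42, 35) = (42, 35) (identity).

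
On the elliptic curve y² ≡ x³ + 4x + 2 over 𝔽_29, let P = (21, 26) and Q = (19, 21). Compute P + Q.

(21, 26) + (19, 21). λ = (21 - 26)/(19 - 21) ≡ 24/27 mod 29. 27⁻¹ ≡ 14 (mod 29), so λ ≡ 17.
  x = λ² - 21 - 19 = 289 - 40 ≡ 17; y = λ·(21 - 17) - 26 ≡ 13. → (17, 13)

(17, 13)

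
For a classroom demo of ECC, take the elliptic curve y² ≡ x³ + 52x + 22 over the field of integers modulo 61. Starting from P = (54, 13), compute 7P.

Repeated addition: build up to 7P.
2P: tangent at (54, 13): λ = (3·54² + 52)/(2·13) ≡ 16/26. 26⁻¹ ≡ 54 (mod 61), so λ ≡ 16·54 ≡ 10.
  x = λ² - 54 - 54 = 100 - 108 ≡ 53; y = λ·(54 - 53) - 13 ≡ 58. → (53, 58)
3P: (53, 58) + (54, 13). λ = (13 - 58)/(54 - 53) ≡ 16/1 mod 61. 1⁻¹ ≡ 1 (mod 61), so λ ≡ 16.
  x = λ² - 53 - 54 = 256 - 107 ≡ 27; y = λ·(53 - 27) - 58 ≡ 53. → (27, 53)
4P: (27, 53) + (54, 13). λ = (13 - 53)/(54 - 27) ≡ 21/27 mod 61. 27⁻¹ ≡ 52 (mod 61), so λ ≡ 55.
  x = λ² - 27 - 54 = 3025 - 81 ≡ 16; y = λ·(27 - 16) - 53 ≡ 3. → (16, 3)
5P: (16, 3) + (54, 13). λ = (13 - 3)/(54 - 16) ≡ 10/38 mod 61. 38⁻¹ ≡ 53 (mod 61), so λ ≡ 42.
  x = λ² - 16 - 54 = 1764 - 70 ≡ 47; y = λ·(16 - 47) - 3 ≡ 37. → (47, 37)
6P: (47, 37) + (54, 13). λ = (13 - 37)/(54 - 47) ≡ 37/7 mod 61. 7⁻¹ ≡ 35 (mod 61) since 7·35 = 245 ≡ 1, so λ ≡ 14.
  x = λ² - 47 - 54 = 196 - 101 ≡ 34; y = λ·(47 - 34) - 37 ≡ 23. → (34, 23)
7P: (34, 23) + (54, 13). λ = (13 - 23)/(54 - 34) ≡ 51/20 mod 61. 20⁻¹ ≡ 58 (mod 61), so λ ≡ 30.
  x = λ² - 34 - 54 = 900 - 88 ≡ 19; y = λ·(34 - 19) - 23 ≡ 0. → (19, 0)

(19, 0)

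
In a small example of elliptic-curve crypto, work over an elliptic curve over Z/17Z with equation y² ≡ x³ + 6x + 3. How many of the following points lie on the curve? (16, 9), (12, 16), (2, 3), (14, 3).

3

(16, 9): 9² ≡ 13, rhs ≡ 13 → on.
(12, 16): 16² ≡ 1, rhs ≡ 1 → on.
(2, 3): 3² ≡ 9, rhs ≡ 6 → off.
(14, 3): 3² ≡ 9, rhs ≡ 9 → on.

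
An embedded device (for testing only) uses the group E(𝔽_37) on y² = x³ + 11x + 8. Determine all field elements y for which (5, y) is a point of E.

x³ + 11x + 8 = 188 ≡ 3 (mod 37).
Square roots of 3 mod 37: 15 and 22 (since 15² = 225 ≡ 3).

15, 22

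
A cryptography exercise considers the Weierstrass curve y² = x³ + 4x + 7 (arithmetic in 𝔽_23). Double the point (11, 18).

(4, 8)

tangent at (11, 18): λ = (3·11² + 4)/(2·18) ≡ 22/13. 13⁻¹ ≡ 16 (mod 23) since 13·16 = 208 ≡ 1, so λ ≡ 22·16 ≡ 7.
  x = λ² - 11 - 11 = 49 - 22 ≡ 4; y = λ·(11 - 4) - 18 ≡ 8. → (4, 8)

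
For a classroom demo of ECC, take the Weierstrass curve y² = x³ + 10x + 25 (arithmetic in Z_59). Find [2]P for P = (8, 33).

(10, 2)

tangent at (8, 33): λ = (3·8² + 10)/(2·33) ≡ 25/7. 7⁻¹ ≡ 17 (mod 59), so λ ≡ 25·17 ≡ 12.
  x = λ² - 8 - 8 = 144 - 16 ≡ 10; y = λ·(8 - 10) - 33 ≡ 2. → (10, 2)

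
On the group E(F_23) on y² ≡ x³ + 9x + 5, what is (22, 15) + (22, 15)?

(4, 6)

tangent at (22, 15): λ = (3·22² + 9)/(2·15) ≡ 12/7. 7⁻¹ ≡ 10 (mod 23) since 7·10 = 70 ≡ 1, so λ ≡ 12·10 ≡ 5.
  x = λ² - 22 - 22 = 25 - 44 ≡ 4; y = λ·(22 - 4) - 15 ≡ 6. → (4, 6)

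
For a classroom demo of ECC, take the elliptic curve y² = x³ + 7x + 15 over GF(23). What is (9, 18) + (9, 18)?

(9, 5)

tangent at (9, 18): λ = (3·9² + 7)/(2·18) ≡ 20/13. 13⁻¹ ≡ 16 (mod 23), so λ ≡ 20·16 ≡ 21.
  x = λ² - 9 - 9 = 441 - 18 ≡ 9; y = λ·(9 - 9) - 18 ≡ 5. → (9, 5)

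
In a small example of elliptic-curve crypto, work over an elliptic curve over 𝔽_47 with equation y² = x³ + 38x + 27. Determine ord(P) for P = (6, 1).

2P: tangent at (6, 1): λ = (3·6² + 38)/(2·1) ≡ 5/2. 2⁻¹ ≡ 24 (mod 47), so λ ≡ 5·24 ≡ 26.
  x = λ² - 6 - 6 = 676 - 12 ≡ 6; y = λ·(6 - 6) - 1 ≡ 46. → (6, 46)
3P: (6, 46) + (6, 1): same x and y₁ ≡ -y₂, so the sum is ∞.
3P = ∞, so the order is 3.

3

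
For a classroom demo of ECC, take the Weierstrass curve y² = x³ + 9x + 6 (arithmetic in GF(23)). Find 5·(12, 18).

Write P = (12, 18).
Double-and-add on 5 = (101)₂. Start with P = (12, 18) for the leading 1-bit.
double: tangent at (12, 18): λ = (3·12² + 9)/(2·18) ≡ 4/13. 13⁻¹ ≡ 16 (mod 23) since 13·16 = 208 ≡ 1, so λ ≡ 4·16 ≡ 18.
  x = λ² - 12 - 12 = 324 - 24 ≡ 1; y = λ·(12 - 1) - 18 ≡ 19. → (1, 19)
double: tangent at (1, 19): λ = (3·1² + 9)/(2·19) ≡ 12/15. 15⁻¹ ≡ 20 (mod 23), so λ ≡ 12·20 ≡ 10.
  x = λ² - 1 - 1 = 100 - 2 ≡ 6; y = λ·(1 - 6) - 19 ≡ 0. → (6, 0)
add P: (6, 0) + (12, 18). λ = (18 - 0)/(12 - 6) ≡ 18/6 mod 23. 6⁻¹ ≡ 4 (mod 23) since 6·4 = 24 ≡ 1, so λ ≡ 3.
  x = λ² - 6 - 12 = 9 - 18 ≡ 14; y = λ·(6 - 14) - 0 ≡ 22. → (14, 22)

(14, 22)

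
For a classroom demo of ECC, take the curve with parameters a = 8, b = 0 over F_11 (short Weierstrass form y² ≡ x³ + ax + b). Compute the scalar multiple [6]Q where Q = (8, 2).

Repeated addition: build up to 6Q.
2Q: tangent at (8, 2): λ = (3·8² + 8)/(2·2) ≡ 2/4. 4⁻¹ ≡ 3 (mod 11), so λ ≡ 2·3 ≡ 6.
  x = λ² - 8 - 8 = 36 - 16 ≡ 9; y = λ·(8 - 9) - 2 ≡ 3. → (9, 3)
3Q: (9, 3) + (8, 2). λ = (2 - 3)/(8 - 9) ≡ 10/10 mod 11. 10⁻¹ ≡ 10 (mod 11) since 10·10 = 100 ≡ 1, so λ ≡ 1.
  x = λ² - 9 - 8 = 1 - 17 ≡ 6; y = λ·(9 - 6) - 3 ≡ 0. → (6, 0)
4Q: (6, 0) + (8, 2). λ = (2 - 0)/(8 - 6) ≡ 2/2 mod 11. 2⁻¹ ≡ 6 (mod 11) since 2·6 = 12 ≡ 1, so λ ≡ 1.
  x = λ² - 6 - 8 = 1 - 14 ≡ 9; y = λ·(6 - 9) - 0 ≡ 8. → (9, 8)
5Q: (9, 8) + (8, 2). λ = (2 - 8)/(8 - 9) ≡ 5/10 mod 11. 10⁻¹ ≡ 10 (mod 11) since 10·10 = 100 ≡ 1, so λ ≡ 6.
  x = λ² - 9 - 8 = 36 - 17 ≡ 8; y = λ·(9 - 8) - 8 ≡ 9. → (8, 9)
6Q: (8, 9) + (8, 2): same x and y₁ ≡ -y₂, so the sum is the point at infinity.

O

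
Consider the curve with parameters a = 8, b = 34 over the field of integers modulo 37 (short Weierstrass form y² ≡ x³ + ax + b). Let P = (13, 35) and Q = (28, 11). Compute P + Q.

(13, 35) + (28, 11). λ = (11 - 35)/(28 - 13) ≡ 13/15 mod 37. 15⁻¹ ≡ 5 (mod 37), so λ ≡ 28.
  x = λ² - 13 - 28 = 784 - 41 ≡ 3; y = λ·(13 - 3) - 35 ≡ 23. → (3, 23)

(3, 23)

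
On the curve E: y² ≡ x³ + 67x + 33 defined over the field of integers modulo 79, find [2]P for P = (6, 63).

(76, 68)

tangent at (6, 63): λ = (3·6² + 67)/(2·63) ≡ 17/47. 47⁻¹ ≡ 37 (mod 79), so λ ≡ 17·37 ≡ 76.
  x = λ² - 6 - 6 = 5776 - 12 ≡ 76; y = λ·(6 - 76) - 63 ≡ 68. → (76, 68)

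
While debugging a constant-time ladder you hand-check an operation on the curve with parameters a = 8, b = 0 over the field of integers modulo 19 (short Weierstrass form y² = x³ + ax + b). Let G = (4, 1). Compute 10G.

Double-and-add on 10 = (1010)₂. Start with G = (4, 1) for the leading 1-bit.
double: tangent at (4, 1): λ = (3·4² + 8)/(2·1) ≡ 18/2. 2⁻¹ ≡ 10 (mod 19), so λ ≡ 18·10 ≡ 9.
  x = λ² - 4 - 4 = 81 - 8 ≡ 16; y = λ·(4 - 16) - 1 ≡ 5. → (16, 5)
double: tangent at (16, 5): λ = (3·16² + 8)/(2·5) ≡ 16/10. 10⁻¹ ≡ 2 (mod 19) since 10·2 = 20 ≡ 1, so λ ≡ 16·2 ≡ 13.
  x = λ² - 16 - 16 = 169 - 32 ≡ 4; y = λ·(16 - 4) - 5 ≡ 18. → (4, 18)
add G: (4, 18) + (4, 1): same x and y₁ ≡ -y₂, so the sum is O.
double: O + O = O (identity).

O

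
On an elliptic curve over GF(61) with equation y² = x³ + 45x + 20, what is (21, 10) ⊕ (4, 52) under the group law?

(21, 10) + (4, 52). λ = (52 - 10)/(4 - 21) ≡ 42/44 mod 61. 44⁻¹ ≡ 43 (mod 61) since 44·43 = 1892 ≡ 1, so λ ≡ 37.
  x = λ² - 21 - 4 = 1369 - 25 ≡ 2; y = λ·(21 - 2) - 10 ≡ 22. → (2, 22)

(2, 22)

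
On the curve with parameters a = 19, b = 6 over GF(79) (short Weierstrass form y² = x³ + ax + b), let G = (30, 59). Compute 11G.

(30, 20)

Repeated addition: build up to 11G.
2G: tangent at (30, 59): λ = (3·30² + 19)/(2·59) ≡ 33/39. 39⁻¹ ≡ 77 (mod 79), so λ ≡ 33·77 ≡ 13.
  x = λ² - 30 - 30 = 169 - 60 ≡ 30; y = λ·(30 - 30) - 59 ≡ 20. → (30, 20)
3G: (30, 20) + (30, 59): same x and y₁ ≡ -y₂, so the sum is the point at infinity.
4G: the point at infinity + (30, 59) = (30, 59) (identity).
5G: tangent at (30, 59): λ = (3·30² + 19)/(2·59) ≡ 33/39. 39⁻¹ ≡ 77 (mod 79) since 39·77 = 3003 ≡ 1, so λ ≡ 33·77 ≡ 13.
  x = λ² - 30 - 30 = 169 - 60 ≡ 30; y = λ·(30 - 30) - 59 ≡ 20. → (30, 20)
6G: (30, 20) + (30, 59): same x and y₁ ≡ -y₂, so the sum is the point at infinity.
7G: the point at infinity + (30, 59) = (30, 59) (identity).
8G: tangent at (30, 59): λ = (3·30² + 19)/(2·59) ≡ 33/39. 39⁻¹ ≡ 77 (mod 79), so λ ≡ 33·77 ≡ 13.
  x = λ² - 30 - 30 = 169 - 60 ≡ 30; y = λ·(30 - 30) - 59 ≡ 20. → (30, 20)
9G: (30, 20) + (30, 59): same x and y₁ ≡ -y₂, so the sum is the point at infinity.
10G: the point at infinity + (30, 59) = (30, 59) (identity).
11G: tangent at (30, 59): λ = (3·30² + 19)/(2·59) ≡ 33/39. 39⁻¹ ≡ 77 (mod 79), so λ ≡ 33·77 ≡ 13.
  x = λ² - 30 - 30 = 169 - 60 ≡ 30; y = λ·(30 - 30) - 59 ≡ 20. → (30, 20)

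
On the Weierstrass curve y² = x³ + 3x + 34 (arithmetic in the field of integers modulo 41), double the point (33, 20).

tangent at (33, 20): λ = (3·33² + 3)/(2·20) ≡ 31/40. 40⁻¹ ≡ 40 (mod 41) since 40·40 = 1600 ≡ 1, so λ ≡ 31·40 ≡ 10.
  x = λ² - 33 - 33 = 100 - 66 ≡ 34; y = λ·(33 - 34) - 20 ≡ 11. → (34, 11)

(34, 11)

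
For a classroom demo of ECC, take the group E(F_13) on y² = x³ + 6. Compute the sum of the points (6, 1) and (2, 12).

(2, 1)

(6, 1) + (2, 12). λ = (12 - 1)/(2 - 6) ≡ 11/9 mod 13. 9⁻¹ ≡ 3 (mod 13) since 9·3 = 27 ≡ 1, so λ ≡ 7.
  x = λ² - 6 - 2 = 49 - 8 ≡ 2; y = λ·(6 - 2) - 1 ≡ 1. → (2, 1)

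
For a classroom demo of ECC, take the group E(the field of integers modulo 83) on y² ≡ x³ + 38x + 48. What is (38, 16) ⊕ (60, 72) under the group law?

(38, 16) + (60, 72). λ = (72 - 16)/(60 - 38) ≡ 56/22 mod 83. 22⁻¹ ≡ 34 (mod 83), so λ ≡ 78.
  x = λ² - 38 - 60 = 6084 - 98 ≡ 10; y = λ·(38 - 10) - 16 ≡ 10. → (10, 10)

(10, 10)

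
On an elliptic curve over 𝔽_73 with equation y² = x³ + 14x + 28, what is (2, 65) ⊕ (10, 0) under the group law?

(2, 65) + (10, 0). λ = (0 - 65)/(10 - 2) ≡ 8/8 mod 73. 8⁻¹ ≡ 64 (mod 73), so λ ≡ 1.
  x = λ² - 2 - 10 = 1 - 12 ≡ 62; y = λ·(2 - 62) - 65 ≡ 21. → (62, 21)

(62, 21)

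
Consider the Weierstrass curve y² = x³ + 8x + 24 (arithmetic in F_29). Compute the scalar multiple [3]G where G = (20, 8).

Repeated addition: build up to 3G.
2G: tangent at (20, 8): λ = (3·20² + 8)/(2·8) ≡ 19/16. 16⁻¹ ≡ 20 (mod 29), so λ ≡ 19·20 ≡ 3.
  x = λ² - 20 - 20 = 9 - 40 ≡ 27; y = λ·(20 - 27) - 8 ≡ 0. → (27, 0)
3G: (27, 0) + (20, 8). λ = (8 - 0)/(20 - 27) ≡ 8/22 mod 29. 22⁻¹ ≡ 4 (mod 29) since 22·4 = 88 ≡ 1, so λ ≡ 3.
  x = λ² - 27 - 20 = 9 - 47 ≡ 20; y = λ·(27 - 20) - 0 ≡ 21. → (20, 21)

(20, 21)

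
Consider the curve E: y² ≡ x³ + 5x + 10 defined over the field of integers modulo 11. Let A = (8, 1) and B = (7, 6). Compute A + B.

(10, 9)

(8, 1) + (7, 6). λ = (6 - 1)/(7 - 8) ≡ 5/10 mod 11. 10⁻¹ ≡ 10 (mod 11) since 10·10 = 100 ≡ 1, so λ ≡ 6.
  x = λ² - 8 - 7 = 36 - 15 ≡ 10; y = λ·(8 - 10) - 1 ≡ 9. → (10, 9)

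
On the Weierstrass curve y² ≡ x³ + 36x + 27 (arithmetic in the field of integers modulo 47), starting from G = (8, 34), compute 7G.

Repeated addition: build up to 7G.
2G: tangent at (8, 34): λ = (3·8² + 36)/(2·34) ≡ 40/21. 21⁻¹ ≡ 9 (mod 47), so λ ≡ 40·9 ≡ 31.
  x = λ² - 8 - 8 = 961 - 16 ≡ 5; y = λ·(8 - 5) - 34 ≡ 12. → (5, 12)
3G: (5, 12) + (8, 34). λ = (34 - 12)/(8 - 5) ≡ 22/3 mod 47. 3⁻¹ ≡ 16 (mod 47), so λ ≡ 23.
  x = λ² - 5 - 8 = 529 - 13 ≡ 46; y = λ·(5 - 46) - 12 ≡ 32. → (46, 32)
4G: (46, 32) + (8, 34). λ = (34 - 32)/(8 - 46) ≡ 2/9 mod 47. 9⁻¹ ≡ 21 (mod 47), so λ ≡ 42.
  x = λ² - 46 - 8 = 1764 - 54 ≡ 18; y = λ·(46 - 18) - 32 ≡ 16. → (18, 16)
5G: (18, 16) + (8, 34). λ = (34 - 16)/(8 - 18) ≡ 18/37 mod 47. 37⁻¹ ≡ 14 (mod 47) since 37·14 = 518 ≡ 1, so λ ≡ 17.
  x = λ² - 18 - 8 = 289 - 26 ≡ 28; y = λ·(18 - 28) - 16 ≡ 2. → (28, 2)
6G: (28, 2) + (8, 34). λ = (34 - 2)/(8 - 28) ≡ 32/27 mod 47. 27⁻¹ ≡ 7 (mod 47), so λ ≡ 36.
  x = λ² - 28 - 8 = 1296 - 36 ≡ 38; y = λ·(28 - 38) - 2 ≡ 14. → (38, 14)
7G: (38, 14) + (8, 34). λ = (34 - 14)/(8 - 38) ≡ 20/17 mod 47. 17⁻¹ ≡ 36 (mod 47), so λ ≡ 15.
  x = λ² - 38 - 8 = 225 - 46 ≡ 38; y = λ·(38 - 38) - 14 ≡ 33. → (38, 33)

(38, 33)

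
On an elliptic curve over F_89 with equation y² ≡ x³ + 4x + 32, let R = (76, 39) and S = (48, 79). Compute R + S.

(76, 39) + (48, 79). λ = (79 - 39)/(48 - 76) ≡ 40/61 mod 89. 61⁻¹ ≡ 54 (mod 89), so λ ≡ 24.
  x = λ² - 76 - 48 = 576 - 124 ≡ 7; y = λ·(76 - 7) - 39 ≡ 15. → (7, 15)

(7, 15)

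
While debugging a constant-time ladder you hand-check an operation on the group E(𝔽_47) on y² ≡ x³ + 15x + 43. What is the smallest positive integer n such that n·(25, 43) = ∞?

3

2P: tangent at (25, 43): λ = (3·25² + 15)/(2·43) ≡ 10/39. 39⁻¹ ≡ 41 (mod 47), so λ ≡ 10·41 ≡ 34.
  x = λ² - 25 - 25 = 1156 - 50 ≡ 25; y = λ·(25 - 25) - 43 ≡ 4. → (25, 4)
3P: (25, 4) + (25, 43): same x and y₁ ≡ -y₂, so the sum is ∞.
3P = ∞, so the order is 3.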